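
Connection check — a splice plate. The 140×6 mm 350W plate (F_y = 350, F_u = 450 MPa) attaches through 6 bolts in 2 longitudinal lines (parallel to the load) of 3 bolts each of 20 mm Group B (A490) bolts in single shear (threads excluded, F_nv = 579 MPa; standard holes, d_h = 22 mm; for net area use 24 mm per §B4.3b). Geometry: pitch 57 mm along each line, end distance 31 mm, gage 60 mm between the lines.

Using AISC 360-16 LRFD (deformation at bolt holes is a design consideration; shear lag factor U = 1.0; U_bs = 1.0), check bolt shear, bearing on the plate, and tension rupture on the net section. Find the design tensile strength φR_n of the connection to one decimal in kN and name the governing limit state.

Bolt shear: A_b = π(20)²/4 = 314.16 mm². φR_n = 0.75 × 579 × 314.16 × 6 × 1 = 818.5 kN.
Bearing (6 mm plate, F_u = 450 MPa): end bolts L_c = 31 − 22/2 = 20, R_n = min(1.2×20×6×450, 2.4×20×6×450) = 64.8 kN/bolt; interior L_c = 57 − 22 = 35, R_n = 113.4 kN/bolt. φR_n = 0.75 × (2×64.8 + 4×113.4) = 437.4 kN.
Tension rupture (net): A_n = (140 − 2×24)×6 = 552 mm² (U = 1.0, A_e = A_n). φR_n = 0.75 × 450 × 552 = 186.3 kN.
Governing: min(818.5, 437.4, 186.3) = 186.3 kN → net-section rupture.

186.3 kN (net-section rupture governs)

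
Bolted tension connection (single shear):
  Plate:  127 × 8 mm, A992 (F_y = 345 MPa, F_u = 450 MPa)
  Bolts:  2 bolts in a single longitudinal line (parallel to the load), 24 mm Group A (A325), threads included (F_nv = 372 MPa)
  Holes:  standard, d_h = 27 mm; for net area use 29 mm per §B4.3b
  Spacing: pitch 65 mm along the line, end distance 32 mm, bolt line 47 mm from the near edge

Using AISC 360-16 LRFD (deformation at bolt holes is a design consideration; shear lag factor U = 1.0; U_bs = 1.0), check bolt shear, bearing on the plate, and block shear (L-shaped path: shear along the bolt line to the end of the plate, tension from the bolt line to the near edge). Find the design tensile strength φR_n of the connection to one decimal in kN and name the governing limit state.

174.4 kN (block shear governs)

Bolt shear: A_b = π(24)²/4 = 452.39 mm². φR_n = 0.75 × 372 × 452.39 × 2 × 1 = 252.4 kN.
Bearing (8 mm plate, F_u = 450 MPa): end bolts L_c = 32 − 27/2 = 18.5, R_n = min(1.2×18.5×8×450, 2.4×24×8×450) = 79.92 kN/bolt; interior L_c = 65 − 27 = 38, R_n = 164.16 kN/bolt. φR_n = 0.75 × (1×79.92 + 1×164.16) = 183.1 kN.
Block shear: shear path 1×[32+1×65] = 1×97 mm, A_gv = 776, A_nv = 1×(97 − 1.5×29)×8 = 428 mm²; tension to near edge: (47 − 0.5×29)×8 = 260 mm². R_n = min(0.6×450×428, 0.6×345×776) + 1.0×450×260 = min(115.56, 160.63) + 117 = 232.56 kN. φR_n = 0.75 × 232.56 = 174.4 kN.
Governing: min(252.4, 183.1, 174.4) = 174.4 kN → block shear.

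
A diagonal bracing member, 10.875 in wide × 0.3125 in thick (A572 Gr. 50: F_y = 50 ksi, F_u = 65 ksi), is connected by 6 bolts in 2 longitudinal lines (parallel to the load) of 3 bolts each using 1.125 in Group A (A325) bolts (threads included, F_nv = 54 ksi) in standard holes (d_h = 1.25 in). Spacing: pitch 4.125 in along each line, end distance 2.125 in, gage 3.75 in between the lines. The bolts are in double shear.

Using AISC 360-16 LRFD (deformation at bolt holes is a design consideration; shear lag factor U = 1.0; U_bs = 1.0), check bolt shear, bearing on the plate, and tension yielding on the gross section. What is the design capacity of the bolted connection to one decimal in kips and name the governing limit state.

152.9 kips (gross-section yield governs)

Bolt shear: A_b = π(1.125)²/4 = 0.99402 in². φR_n = 0.75 × 54 × 0.99402 × 6 × 2 = 483.1 kips.
Bearing (0.3125 in plate, F_u = 65 ksi): end bolts L_c = 2.125 − 1.25/2 = 1.5, R_n = min(1.2×1.5×0.3125×65, 2.4×1.125×0.3125×65) = 36.563 kips/bolt; interior L_c = 4.125 − 1.25 = 2.875, R_n = 54.844 kips/bolt. φR_n = 0.75 × (2×36.563 + 4×54.844) = 219.4 kips.
Tension yield (gross): A_g = 10.875×0.3125 = 3.3984 in². φR_n = 0.90 × 50 × 3.3984 = 152.9 kips.
Governing: min(483.1, 219.4, 152.9) = 152.9 kips → gross-section yield.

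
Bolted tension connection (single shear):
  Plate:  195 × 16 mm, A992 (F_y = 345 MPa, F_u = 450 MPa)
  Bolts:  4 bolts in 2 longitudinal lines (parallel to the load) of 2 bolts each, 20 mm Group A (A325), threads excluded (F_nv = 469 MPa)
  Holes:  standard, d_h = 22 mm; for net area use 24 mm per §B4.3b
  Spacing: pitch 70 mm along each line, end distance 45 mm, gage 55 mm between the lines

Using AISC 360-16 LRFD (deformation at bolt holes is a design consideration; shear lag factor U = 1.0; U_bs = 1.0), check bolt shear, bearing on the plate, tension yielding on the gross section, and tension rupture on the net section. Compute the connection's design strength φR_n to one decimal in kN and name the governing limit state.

442.0 kN (bolt shear governs)

Bolt shear: A_b = π(20)²/4 = 314.16 mm². φR_n = 0.75 × 469 × 314.16 × 4 × 1 = 442.0 kN.
Bearing (16 mm plate, F_u = 450 MPa): end bolts L_c = 45 − 22/2 = 34, R_n = min(1.2×34×16×450, 2.4×20×16×450) = 293.76 kN/bolt; interior L_c = 70 − 22 = 48, R_n = 345.6 kN/bolt. φR_n = 0.75 × (2×293.76 + 2×345.6) = 959.0 kN.
Tension yield (gross): A_g = 195×16 = 3120 mm². φR_n = 0.90 × 345 × 3120 = 968.8 kN.
Tension rupture (net): A_n = (195 − 2×24)×16 = 2352 mm² (U = 1.0, A_e = A_n). φR_n = 0.75 × 450 × 2352 = 793.8 kN.
Governing: min(442.0, 959.0, 968.8, 793.8) = 442.0 kN → bolt shear.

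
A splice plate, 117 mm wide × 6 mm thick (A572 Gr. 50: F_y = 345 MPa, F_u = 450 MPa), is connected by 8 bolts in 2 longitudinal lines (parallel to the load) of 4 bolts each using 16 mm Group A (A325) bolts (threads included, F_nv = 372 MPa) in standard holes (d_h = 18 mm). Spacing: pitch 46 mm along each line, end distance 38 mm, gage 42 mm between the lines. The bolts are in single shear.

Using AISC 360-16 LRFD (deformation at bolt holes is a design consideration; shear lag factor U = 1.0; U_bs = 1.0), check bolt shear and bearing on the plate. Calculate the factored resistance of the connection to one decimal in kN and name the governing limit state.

Bolt shear: A_b = π(16)²/4 = 201.06 mm². φR_n = 0.75 × 372 × 201.06 × 8 × 1 = 448.8 kN.
Bearing (6 mm plate, F_u = 450 MPa): end bolts L_c = 38 − 18/2 = 29, R_n = min(1.2×29×6×450, 2.4×16×6×450) = 93.96 kN/bolt; interior L_c = 46 − 18 = 28, R_n = 90.72 kN/bolt. φR_n = 0.75 × (2×93.96 + 6×90.72) = 549.2 kN.
Governing: min(448.8, 549.2) = 448.8 kN → bolt shear.

448.8 kN (bolt shear governs)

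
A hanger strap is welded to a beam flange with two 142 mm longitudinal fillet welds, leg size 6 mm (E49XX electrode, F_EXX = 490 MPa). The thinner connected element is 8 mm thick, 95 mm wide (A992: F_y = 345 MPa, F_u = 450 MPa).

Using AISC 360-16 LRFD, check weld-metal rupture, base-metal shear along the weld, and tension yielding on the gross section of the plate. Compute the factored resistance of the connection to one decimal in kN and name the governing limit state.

Weld metal: throat = 0.707×6 = 4.242 mm, L = 2×142 = 284 mm. φR_n = 0.75 × 0.6 × 490 × 4.242 × 284 = 265.6 kN.
Base metal shear (8 mm plate): yield φR_n = 1.0×0.6×345×8×284 = 470.3 kN; rupture φR_n = 0.75×0.6×450×8×284 = 460.1 kN; take 460.1 kN (rupture).
Tension yield (gross): A_g = 95×8 = 760 mm². φR_n = 0.90 × 345 × 760 = 236.0 kN.
Governing: min(265.6, 460.1, 236.0) = 236.0 kN → gross-section yield.

236.0 kN (gross-section yield governs)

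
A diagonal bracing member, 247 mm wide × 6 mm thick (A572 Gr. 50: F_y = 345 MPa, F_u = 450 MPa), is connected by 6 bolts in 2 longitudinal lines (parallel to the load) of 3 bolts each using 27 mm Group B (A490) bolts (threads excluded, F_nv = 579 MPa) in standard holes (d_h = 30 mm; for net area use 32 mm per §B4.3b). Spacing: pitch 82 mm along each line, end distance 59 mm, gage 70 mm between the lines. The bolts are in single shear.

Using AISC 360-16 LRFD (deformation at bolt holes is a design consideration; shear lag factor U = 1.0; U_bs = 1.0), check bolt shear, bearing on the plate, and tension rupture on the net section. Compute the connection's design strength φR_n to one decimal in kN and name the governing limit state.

Bolt shear: A_b = π(27)²/4 = 572.56 mm². φR_n = 0.75 × 579 × 572.56 × 6 × 1 = 1491.8 kN.
Bearing (6 mm plate, F_u = 450 MPa): end bolts L_c = 59 − 30/2 = 44, R_n = min(1.2×44×6×450, 2.4×27×6×450) = 142.56 kN/bolt; interior L_c = 82 − 30 = 52, R_n = 168.48 kN/bolt. φR_n = 0.75 × (2×142.56 + 4×168.48) = 719.3 kN.
Tension rupture (net): A_n = (247 − 2×32)×6 = 1098 mm² (U = 1.0, A_e = A_n). φR_n = 0.75 × 450 × 1098 = 370.6 kN.
Governing: min(1491.8, 719.3, 370.6) = 370.6 kN → net-section rupture.

370.6 kN (net-section rupture governs)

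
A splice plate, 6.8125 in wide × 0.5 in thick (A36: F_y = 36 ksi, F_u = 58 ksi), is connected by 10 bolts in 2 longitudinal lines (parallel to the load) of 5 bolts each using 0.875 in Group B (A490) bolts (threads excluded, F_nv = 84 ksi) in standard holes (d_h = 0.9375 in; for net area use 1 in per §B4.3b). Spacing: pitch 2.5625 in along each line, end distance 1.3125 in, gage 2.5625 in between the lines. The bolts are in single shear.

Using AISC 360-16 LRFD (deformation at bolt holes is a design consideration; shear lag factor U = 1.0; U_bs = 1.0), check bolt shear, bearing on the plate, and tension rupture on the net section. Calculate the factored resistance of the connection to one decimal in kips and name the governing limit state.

Bolt shear: A_b = π(0.875)²/4 = 0.60132 in². φR_n = 0.75 × 84 × 0.60132 × 10 × 1 = 378.8 kips.
Bearing (0.5 in plate, F_u = 58 ksi): end bolts L_c = 1.3125 − 0.9375/2 = 0.84375, R_n = min(1.2×0.84375×0.5×58, 2.4×0.875×0.5×58) = 29.363 kips/bolt; interior L_c = 2.5625 − 0.9375 = 1.625, R_n = 56.55 kips/bolt. φR_n = 0.75 × (2×29.363 + 8×56.55) = 383.3 kips.
Tension rupture (net): A_n = (6.8125 − 2×1)×0.5 = 2.4063 in² (U = 1.0, A_e = A_n). φR_n = 0.75 × 58 × 2.4063 = 104.7 kips.
Governing: min(378.8, 383.3, 104.7) = 104.7 kips → net-section rupture.

104.7 kips (net-section rupture governs)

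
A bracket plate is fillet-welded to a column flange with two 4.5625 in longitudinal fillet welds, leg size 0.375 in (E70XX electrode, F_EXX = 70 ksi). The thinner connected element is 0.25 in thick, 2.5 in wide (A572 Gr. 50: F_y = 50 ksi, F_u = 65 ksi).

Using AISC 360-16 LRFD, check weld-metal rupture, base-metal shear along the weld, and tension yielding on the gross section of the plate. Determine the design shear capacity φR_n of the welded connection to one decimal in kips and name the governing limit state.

28.1 kips (gross-section yield governs)

Weld metal: throat = 0.707×0.375 = 0.26513 in, L = 2×4.5625 = 9.125 in. φR_n = 0.75 × 0.6 × 70 × 0.26513 × 9.125 = 76.2 kips.
Base metal shear (0.25 in plate): yield φR_n = 1.0×0.6×50×0.25×9.125 = 68.4 kips; rupture φR_n = 0.75×0.6×65×0.25×9.125 = 66.7 kips; take 66.7 kips (rupture).
Tension yield (gross): A_g = 2.5×0.25 = 0.625 in². φR_n = 0.90 × 50 × 0.625 = 28.1 kips.
Governing: min(76.2, 66.7, 28.1) = 28.1 kips → gross-section yield.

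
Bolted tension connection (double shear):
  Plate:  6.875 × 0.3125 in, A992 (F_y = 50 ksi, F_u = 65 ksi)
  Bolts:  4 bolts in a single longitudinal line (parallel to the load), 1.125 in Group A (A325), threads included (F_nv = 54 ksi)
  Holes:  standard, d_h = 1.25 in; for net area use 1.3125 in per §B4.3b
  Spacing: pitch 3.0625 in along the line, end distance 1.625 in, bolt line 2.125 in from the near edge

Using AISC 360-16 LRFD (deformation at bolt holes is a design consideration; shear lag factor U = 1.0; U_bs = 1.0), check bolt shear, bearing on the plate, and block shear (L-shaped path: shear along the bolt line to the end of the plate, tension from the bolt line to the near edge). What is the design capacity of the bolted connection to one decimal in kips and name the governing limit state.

79.2 kips (block shear governs)

Bolt shear: A_b = π(1.125)²/4 = 0.99402 in². φR_n = 0.75 × 54 × 0.99402 × 4 × 2 = 322.1 kips.
Bearing (0.3125 in plate, F_u = 65 ksi): end bolts L_c = 1.625 − 1.25/2 = 1, R_n = min(1.2×1×0.3125×65, 2.4×1.125×0.3125×65) = 24.375 kips/bolt; interior L_c = 3.0625 − 1.25 = 1.8125, R_n = 44.18 kips/bolt. φR_n = 0.75 × (1×24.375 + 3×44.18) = 117.7 kips.
Block shear: shear path 1×[1.625+3×3.0625] = 1×10.8125 in, A_gv = 3.3789, A_nv = 1×(10.8125 − 3.5×1.3125)×0.3125 = 1.9434 in²; tension to near edge: (2.125 − 0.5×1.3125)×0.3125 = 0.45898 in². R_n = min(0.6×65×1.9434, 0.6×50×3.3789) + 1.0×65×0.45898 = min(75.793, 101.37) + 29.834 = 105.63 kips. φR_n = 0.75 × 105.63 = 79.2 kips.
Governing: min(322.1, 117.7, 79.2) = 79.2 kips → block shear.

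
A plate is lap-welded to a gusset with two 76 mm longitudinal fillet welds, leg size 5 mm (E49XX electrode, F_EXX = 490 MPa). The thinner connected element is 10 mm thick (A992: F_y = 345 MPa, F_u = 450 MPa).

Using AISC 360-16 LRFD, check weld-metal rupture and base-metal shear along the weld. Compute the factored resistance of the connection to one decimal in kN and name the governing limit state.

118.5 kN (weld metal governs)

Weld metal: throat = 0.707×5 = 3.535 mm, L = 2×76 = 152 mm. φR_n = 0.75 × 0.6 × 490 × 3.535 × 152 = 118.5 kN.
Base metal shear (10 mm plate): yield φR_n = 1.0×0.6×345×10×152 = 314.6 kN; rupture φR_n = 0.75×0.6×450×10×152 = 307.8 kN; take 307.8 kN (rupture).
Governing: min(118.5, 307.8) = 118.5 kN → weld metal.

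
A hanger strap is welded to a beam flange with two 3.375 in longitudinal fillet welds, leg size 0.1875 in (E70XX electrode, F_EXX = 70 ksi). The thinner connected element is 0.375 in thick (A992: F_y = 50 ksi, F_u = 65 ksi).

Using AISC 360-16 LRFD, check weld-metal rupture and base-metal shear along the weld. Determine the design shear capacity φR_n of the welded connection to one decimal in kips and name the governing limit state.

28.2 kips (weld metal governs)

Weld metal: throat = 0.707×0.1875 = 0.13256 in, L = 2×3.375 = 6.75 in. φR_n = 0.75 × 0.6 × 70 × 0.13256 × 6.75 = 28.2 kips.
Base metal shear (0.375 in plate): yield φR_n = 1.0×0.6×50×0.375×6.75 = 75.9 kips; rupture φR_n = 0.75×0.6×65×0.375×6.75 = 74.0 kips; take 74.0 kips (rupture).
Governing: min(28.2, 74.0) = 28.2 kips → weld metal.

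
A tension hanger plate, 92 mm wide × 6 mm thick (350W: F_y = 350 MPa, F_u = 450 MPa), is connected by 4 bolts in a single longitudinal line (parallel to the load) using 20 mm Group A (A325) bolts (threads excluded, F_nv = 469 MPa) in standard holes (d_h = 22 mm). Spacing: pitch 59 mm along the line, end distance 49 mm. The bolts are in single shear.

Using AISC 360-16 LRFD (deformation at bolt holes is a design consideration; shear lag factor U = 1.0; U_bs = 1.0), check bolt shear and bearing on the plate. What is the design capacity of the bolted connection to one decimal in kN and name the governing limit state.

Bolt shear: A_b = π(20)²/4 = 314.16 mm². φR_n = 0.75 × 469 × 314.16 × 4 × 1 = 442.0 kN.
Bearing (6 mm plate, F_u = 450 MPa): end bolts L_c = 49 − 22/2 = 38, R_n = min(1.2×38×6×450, 2.4×20×6×450) = 123.12 kN/bolt; interior L_c = 59 − 22 = 37, R_n = 119.88 kN/bolt. φR_n = 0.75 × (1×123.12 + 3×119.88) = 362.1 kN.
Governing: min(442.0, 362.1) = 362.1 kN → bearing.

362.1 kN (bearing governs)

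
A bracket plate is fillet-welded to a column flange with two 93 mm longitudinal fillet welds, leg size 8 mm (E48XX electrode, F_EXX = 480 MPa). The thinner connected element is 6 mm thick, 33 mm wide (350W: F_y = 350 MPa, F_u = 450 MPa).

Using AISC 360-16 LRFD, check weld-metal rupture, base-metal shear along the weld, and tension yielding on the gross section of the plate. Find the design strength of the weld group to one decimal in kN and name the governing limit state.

Weld metal: throat = 0.707×8 = 5.656 mm, L = 2×93 = 186 mm. φR_n = 0.75 × 0.6 × 480 × 5.656 × 186 = 227.2 kN.
Base metal shear (6 mm plate): yield φR_n = 1.0×0.6×350×6×186 = 234.4 kN; rupture φR_n = 0.75×0.6×450×6×186 = 226.0 kN; take 226.0 kN (rupture).
Tension yield (gross): A_g = 33×6 = 198 mm². φR_n = 0.90 × 350 × 198 = 62.4 kN.
Governing: min(227.2, 226.0, 62.4) = 62.4 kN → gross-section yield.

62.4 kN (gross-section yield governs)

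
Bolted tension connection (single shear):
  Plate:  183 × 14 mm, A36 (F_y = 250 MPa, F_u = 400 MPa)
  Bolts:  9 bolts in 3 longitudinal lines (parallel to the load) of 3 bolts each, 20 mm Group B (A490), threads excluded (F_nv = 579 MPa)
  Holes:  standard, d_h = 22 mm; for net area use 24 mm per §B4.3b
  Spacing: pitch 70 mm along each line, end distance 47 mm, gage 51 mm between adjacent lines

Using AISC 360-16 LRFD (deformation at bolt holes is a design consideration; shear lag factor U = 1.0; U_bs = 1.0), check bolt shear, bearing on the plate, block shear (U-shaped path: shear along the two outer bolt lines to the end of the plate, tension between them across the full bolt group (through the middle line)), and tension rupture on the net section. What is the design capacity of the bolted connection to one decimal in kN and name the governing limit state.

Bolt shear: A_b = π(20)²/4 = 314.16 mm². φR_n = 0.75 × 579 × 314.16 × 9 × 1 = 1227.8 kN.
Bearing (14 mm plate, F_u = 400 MPa): end bolts L_c = 47 − 22/2 = 36, R_n = min(1.2×36×14×400, 2.4×20×14×400) = 241.92 kN/bolt; interior L_c = 70 − 22 = 48, R_n = 268.8 kN/bolt. φR_n = 0.75 × (3×241.92 + 6×268.8) = 1753.9 kN.
Block shear: shear path 2×[47+2×70] = 2×187 mm, A_gv = 5236, A_nv = 2×(187 − 2.5×24)×14 = 3556 mm²; tension across gage: (102 − 2×24)×14 = 756 mm². R_n = min(0.6×400×3556, 0.6×250×5236) + 1.0×400×756 = min(853.44, 785.4) + 302.4 = 1087.8 kN. φR_n = 0.75 × 1087.8 = 815.9 kN.
Tension rupture (net): A_n = (183 − 3×24)×14 = 1554 mm² (U = 1.0, A_e = A_n). φR_n = 0.75 × 400 × 1554 = 466.2 kN.
Governing: min(1227.8, 1753.9, 815.9, 466.2) = 466.2 kN → net-section rupture.

466.2 kN (net-section rupture governs)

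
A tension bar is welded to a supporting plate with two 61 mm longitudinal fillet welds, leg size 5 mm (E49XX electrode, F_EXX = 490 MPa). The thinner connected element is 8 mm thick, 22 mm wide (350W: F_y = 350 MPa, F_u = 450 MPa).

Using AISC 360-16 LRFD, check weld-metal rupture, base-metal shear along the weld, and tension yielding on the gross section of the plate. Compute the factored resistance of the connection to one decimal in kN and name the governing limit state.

Weld metal: throat = 0.707×5 = 3.535 mm, L = 2×61 = 122 mm. φR_n = 0.75 × 0.6 × 490 × 3.535 × 122 = 95.1 kN.
Base metal shear (8 mm plate): yield φR_n = 1.0×0.6×350×8×122 = 205.0 kN; rupture φR_n = 0.75×0.6×450×8×122 = 197.6 kN; take 197.6 kN (rupture).
Tension yield (gross): A_g = 22×8 = 176 mm². φR_n = 0.90 × 350 × 176 = 55.4 kN.
Governing: min(95.1, 197.6, 55.4) = 55.4 kN → gross-section yield.

55.4 kN (gross-section yield governs)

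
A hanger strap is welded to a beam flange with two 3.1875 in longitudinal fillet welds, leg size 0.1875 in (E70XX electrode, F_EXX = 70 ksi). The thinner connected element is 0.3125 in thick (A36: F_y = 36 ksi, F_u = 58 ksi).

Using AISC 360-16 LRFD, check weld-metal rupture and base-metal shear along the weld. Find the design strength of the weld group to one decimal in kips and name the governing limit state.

Weld metal: throat = 0.707×0.1875 = 0.13256 in, L = 2×3.1875 = 6.375 in. φR_n = 0.75 × 0.6 × 70 × 0.13256 × 6.375 = 26.6 kips.
Base metal shear (0.3125 in plate): yield φR_n = 1.0×0.6×36×0.3125×6.375 = 43.0 kips; rupture φR_n = 0.75×0.6×58×0.3125×6.375 = 52.0 kips; take 43.0 kips (yield).
Governing: min(26.6, 43.0) = 26.6 kips → weld metal.

26.6 kips (weld metal governs)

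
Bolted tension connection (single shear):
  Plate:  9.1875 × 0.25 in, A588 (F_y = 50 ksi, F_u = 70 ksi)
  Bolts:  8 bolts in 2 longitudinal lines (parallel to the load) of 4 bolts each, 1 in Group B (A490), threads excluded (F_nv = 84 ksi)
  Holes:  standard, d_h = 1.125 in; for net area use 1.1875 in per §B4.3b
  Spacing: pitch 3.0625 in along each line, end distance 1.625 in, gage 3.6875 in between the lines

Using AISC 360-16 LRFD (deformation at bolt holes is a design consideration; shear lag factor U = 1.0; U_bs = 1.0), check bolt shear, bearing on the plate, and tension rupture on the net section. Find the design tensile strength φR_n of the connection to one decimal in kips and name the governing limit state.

Bolt shear: A_b = π(1)²/4 = 0.7854 in². φR_n = 0.75 × 84 × 0.7854 × 8 × 1 = 395.8 kips.
Bearing (0.25 in plate, F_u = 70 ksi): end bolts L_c = 1.625 − 1.125/2 = 1.0625, R_n = min(1.2×1.0625×0.25×70, 2.4×1×0.25×70) = 22.313 kips/bolt; interior L_c = 3.0625 − 1.125 = 1.9375, R_n = 40.688 kips/bolt. φR_n = 0.75 × (2×22.313 + 6×40.688) = 216.6 kips.
Tension rupture (net): A_n = (9.1875 − 2×1.1875)×0.25 = 1.7031 in² (U = 1.0, A_e = A_n). φR_n = 0.75 × 70 × 1.7031 = 89.4 kips.
Governing: min(395.8, 216.6, 89.4) = 89.4 kips → net-section rupture.

89.4 kips (net-section rupture governs)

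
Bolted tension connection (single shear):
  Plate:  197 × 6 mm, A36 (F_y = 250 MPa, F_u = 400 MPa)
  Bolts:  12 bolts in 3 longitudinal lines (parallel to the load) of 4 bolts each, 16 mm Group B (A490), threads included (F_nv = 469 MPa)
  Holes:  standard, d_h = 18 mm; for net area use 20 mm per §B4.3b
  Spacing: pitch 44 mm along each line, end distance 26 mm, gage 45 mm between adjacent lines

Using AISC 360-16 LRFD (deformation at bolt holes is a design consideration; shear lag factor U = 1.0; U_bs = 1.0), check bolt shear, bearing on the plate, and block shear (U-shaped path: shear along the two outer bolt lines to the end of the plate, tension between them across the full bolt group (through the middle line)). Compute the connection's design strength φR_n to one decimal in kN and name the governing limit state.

280.1 kN (block shear governs)

Bolt shear: A_b = π(16)²/4 = 201.06 mm². φR_n = 0.75 × 469 × 201.06 × 12 × 1 = 848.7 kN.
Bearing (6 mm plate, F_u = 400 MPa): end bolts L_c = 26 − 18/2 = 17, R_n = min(1.2×17×6×400, 2.4×16×6×400) = 48.96 kN/bolt; interior L_c = 44 − 18 = 26, R_n = 74.88 kN/bolt. φR_n = 0.75 × (3×48.96 + 9×74.88) = 615.6 kN.
Block shear: shear path 2×[26+3×44] = 2×158 mm, A_gv = 1896, A_nv = 2×(158 − 3.5×20)×6 = 1056 mm²; tension across gage: (90 − 2×20)×6 = 300 mm². R_n = min(0.6×400×1056, 0.6×250×1896) + 1.0×400×300 = min(253.44, 284.4) + 120 = 373.44 kN. φR_n = 0.75 × 373.44 = 280.1 kN.
Governing: min(848.7, 615.6, 280.1) = 280.1 kN → block shear.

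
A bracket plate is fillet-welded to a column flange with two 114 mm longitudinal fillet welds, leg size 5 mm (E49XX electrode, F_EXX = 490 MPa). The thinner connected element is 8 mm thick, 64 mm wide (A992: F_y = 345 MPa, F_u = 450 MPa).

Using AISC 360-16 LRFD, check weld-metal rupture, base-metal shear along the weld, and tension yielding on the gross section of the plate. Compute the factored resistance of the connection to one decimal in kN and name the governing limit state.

159.0 kN (gross-section yield governs)

Weld metal: throat = 0.707×5 = 3.535 mm, L = 2×114 = 228 mm. φR_n = 0.75 × 0.6 × 490 × 3.535 × 228 = 177.7 kN.
Base metal shear (8 mm plate): yield φR_n = 1.0×0.6×345×8×228 = 377.6 kN; rupture φR_n = 0.75×0.6×450×8×228 = 369.4 kN; take 369.4 kN (rupture).
Tension yield (gross): A_g = 64×8 = 512 mm². φR_n = 0.90 × 345 × 512 = 159.0 kN.
Governing: min(177.7, 369.4, 159.0) = 159.0 kN → gross-section yield.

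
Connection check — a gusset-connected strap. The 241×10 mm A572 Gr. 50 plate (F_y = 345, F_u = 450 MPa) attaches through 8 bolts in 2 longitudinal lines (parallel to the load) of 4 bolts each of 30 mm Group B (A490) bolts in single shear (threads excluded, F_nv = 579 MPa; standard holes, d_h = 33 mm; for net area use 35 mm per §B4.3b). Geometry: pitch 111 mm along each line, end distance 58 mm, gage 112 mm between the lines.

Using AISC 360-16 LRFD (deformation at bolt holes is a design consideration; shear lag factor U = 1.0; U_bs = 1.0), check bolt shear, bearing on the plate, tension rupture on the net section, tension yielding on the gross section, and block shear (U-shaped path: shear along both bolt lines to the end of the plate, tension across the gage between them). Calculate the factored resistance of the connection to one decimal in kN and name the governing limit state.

577.1 kN (net-section rupture governs)

Bolt shear: A_b = π(30)²/4 = 706.86 mm². φR_n = 0.75 × 579 × 706.86 × 8 × 1 = 2455.6 kN.
Bearing (10 mm plate, F_u = 450 MPa): end bolts L_c = 58 − 33/2 = 41.5, R_n = min(1.2×41.5×10×450, 2.4×30×10×450) = 224.1 kN/bolt; interior L_c = 111 − 33 = 78, R_n = 324 kN/bolt. φR_n = 0.75 × (2×224.1 + 6×324) = 1794.2 kN.
Tension rupture (net): A_n = (241 − 2×35)×10 = 1710 mm² (U = 1.0, A_e = A_n). φR_n = 0.75 × 450 × 1710 = 577.1 kN.
Tension yield (gross): A_g = 241×10 = 2410 mm². φR_n = 0.90 × 345 × 2410 = 748.3 kN.
Block shear: shear path 2×[58+3×111] = 2×391 mm, A_gv = 7820, A_nv = 2×(391 − 3.5×35)×10 = 5370 mm²; tension across gage: (112 − 1×35)×10 = 770 mm². R_n = min(0.6×450×5370, 0.6×345×7820) + 1.0×450×770 = min(1449.9, 1618.7) + 346.5 = 1796.4 kN. φR_n = 0.75 × 1796.4 = 1347.3 kN.
Governing: min(2455.6, 1794.2, 577.1, 748.3, 1347.3) = 577.1 kN → net-section rupture.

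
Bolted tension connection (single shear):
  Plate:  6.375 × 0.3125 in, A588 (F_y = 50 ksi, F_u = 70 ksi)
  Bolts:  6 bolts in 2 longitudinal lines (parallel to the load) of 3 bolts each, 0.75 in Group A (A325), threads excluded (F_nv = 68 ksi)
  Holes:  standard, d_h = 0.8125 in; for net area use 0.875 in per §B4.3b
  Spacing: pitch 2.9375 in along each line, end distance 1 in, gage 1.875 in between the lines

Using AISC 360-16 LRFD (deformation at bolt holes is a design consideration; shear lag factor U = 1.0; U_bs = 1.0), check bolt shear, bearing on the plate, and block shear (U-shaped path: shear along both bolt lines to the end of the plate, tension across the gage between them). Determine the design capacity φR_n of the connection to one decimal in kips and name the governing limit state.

108.7 kips (block shear governs)

Bolt shear: A_b = π(0.75)²/4 = 0.44179 in². φR_n = 0.75 × 68 × 0.44179 × 6 × 1 = 135.2 kips.
Bearing (0.3125 in plate, F_u = 70 ksi): end bolts L_c = 1 − 0.8125/2 = 0.59375, R_n = min(1.2×0.59375×0.3125×70, 2.4×0.75×0.3125×70) = 15.586 kips/bolt; interior L_c = 2.9375 − 0.8125 = 2.125, R_n = 39.375 kips/bolt. φR_n = 0.75 × (2×15.586 + 4×39.375) = 141.5 kips.
Block shear: shear path 2×[1+2×2.9375] = 2×6.875 in, A_gv = 4.2969, A_nv = 2×(6.875 − 2.5×0.875)×0.3125 = 2.9297 in²; tension across gage: (1.875 − 1×0.875)×0.3125 = 0.3125 in². R_n = min(0.6×70×2.9297, 0.6×50×4.2969) + 1.0×70×0.3125 = min(123.05, 128.91) + 21.875 = 144.93 kips. φR_n = 0.75 × 144.93 = 108.7 kips.
Governing: min(135.2, 141.5, 108.7) = 108.7 kips → block shear.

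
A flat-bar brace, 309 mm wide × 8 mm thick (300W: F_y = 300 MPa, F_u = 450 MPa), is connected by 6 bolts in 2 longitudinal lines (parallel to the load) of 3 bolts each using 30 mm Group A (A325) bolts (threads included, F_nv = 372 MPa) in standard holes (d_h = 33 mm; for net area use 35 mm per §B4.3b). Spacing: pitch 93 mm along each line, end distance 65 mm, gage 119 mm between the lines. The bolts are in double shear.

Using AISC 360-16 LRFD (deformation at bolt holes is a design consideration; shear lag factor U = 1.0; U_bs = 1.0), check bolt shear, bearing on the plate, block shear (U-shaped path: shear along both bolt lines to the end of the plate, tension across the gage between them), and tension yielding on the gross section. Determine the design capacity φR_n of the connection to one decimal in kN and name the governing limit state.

Bolt shear: A_b = π(30)²/4 = 706.86 mm². φR_n = 0.75 × 372 × 706.86 × 6 × 2 = 2366.6 kN.
Bearing (8 mm plate, F_u = 450 MPa): end bolts L_c = 65 − 33/2 = 48.5, R_n = min(1.2×48.5×8×450, 2.4×30×8×450) = 209.52 kN/bolt; interior L_c = 93 − 33 = 60, R_n = 259.2 kN/bolt. φR_n = 0.75 × (2×209.52 + 4×259.2) = 1091.9 kN.
Block shear: shear path 2×[65+2×93] = 2×251 mm, A_gv = 4016, A_nv = 2×(251 − 2.5×35)×8 = 2616 mm²; tension across gage: (119 − 1×35)×8 = 672 mm². R_n = min(0.6×450×2616, 0.6×300×4016) + 1.0×450×672 = min(706.32, 722.88) + 302.4 = 1008.7 kN. φR_n = 0.75 × 1008.7 = 756.5 kN.
Tension yield (gross): A_g = 309×8 = 2472 mm². φR_n = 0.90 × 300 × 2472 = 667.4 kN.
Governing: min(2366.6, 1091.9, 756.5, 667.4) = 667.4 kN → gross-section yield.

667.4 kN (gross-section yield governs)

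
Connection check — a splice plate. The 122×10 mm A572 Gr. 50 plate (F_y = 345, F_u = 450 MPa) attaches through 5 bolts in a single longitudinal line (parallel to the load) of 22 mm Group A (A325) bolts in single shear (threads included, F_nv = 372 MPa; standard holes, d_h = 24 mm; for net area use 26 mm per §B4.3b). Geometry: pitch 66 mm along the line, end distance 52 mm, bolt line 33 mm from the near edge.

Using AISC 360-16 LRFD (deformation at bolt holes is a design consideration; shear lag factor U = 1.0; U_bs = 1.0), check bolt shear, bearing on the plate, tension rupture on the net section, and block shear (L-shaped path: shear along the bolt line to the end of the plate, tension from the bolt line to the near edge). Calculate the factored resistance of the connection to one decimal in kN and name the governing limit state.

324.0 kN (net-section rupture governs)

Bolt shear: A_b = π(22)²/4 = 380.13 mm². φR_n = 0.75 × 372 × 380.13 × 5 × 1 = 530.3 kN.
Bearing (10 mm plate, F_u = 450 MPa): end bolts L_c = 52 − 24/2 = 40, R_n = min(1.2×40×10×450, 2.4×22×10×450) = 216 kN/bolt; interior L_c = 66 − 24 = 42, R_n = 226.8 kN/bolt. φR_n = 0.75 × (1×216 + 4×226.8) = 842.4 kN.
Tension rupture (net): A_n = (122 − 1×26)×10 = 960 mm² (U = 1.0, A_e = A_n). φR_n = 0.75 × 450 × 960 = 324.0 kN.
Block shear: shear path 1×[52+4×66] = 1×316 mm, A_gv = 3160, A_nv = 1×(316 − 4.5×26)×10 = 1990 mm²; tension to near edge: (33 − 0.5×26)×10 = 200 mm². R_n = min(0.6×450×1990, 0.6×345×3160) + 1.0×450×200 = min(537.3, 654.12) + 90 = 627.3 kN. φR_n = 0.75 × 627.3 = 470.5 kN.
Governing: min(530.3, 842.4, 324.0, 470.5) = 324.0 kN → net-section rupture.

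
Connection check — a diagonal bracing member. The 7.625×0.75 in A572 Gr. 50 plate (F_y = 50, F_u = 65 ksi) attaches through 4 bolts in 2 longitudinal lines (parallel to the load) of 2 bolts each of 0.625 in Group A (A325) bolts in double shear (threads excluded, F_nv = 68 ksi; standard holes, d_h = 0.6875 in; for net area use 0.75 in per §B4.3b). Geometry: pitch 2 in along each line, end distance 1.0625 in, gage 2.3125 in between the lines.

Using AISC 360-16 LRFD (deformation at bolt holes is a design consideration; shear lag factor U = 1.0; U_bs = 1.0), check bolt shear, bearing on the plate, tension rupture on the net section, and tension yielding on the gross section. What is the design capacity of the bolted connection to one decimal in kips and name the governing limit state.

125.2 kips (bolt shear governs)

Bolt shear: A_b = π(0.625)²/4 = 0.3068 in². φR_n = 0.75 × 68 × 0.3068 × 4 × 2 = 125.2 kips.
Bearing (0.75 in plate, F_u = 65 ksi): end bolts L_c = 1.0625 − 0.6875/2 = 0.71875, R_n = min(1.2×0.71875×0.75×65, 2.4×0.625×0.75×65) = 42.047 kips/bolt; interior L_c = 2 − 0.6875 = 1.3125, R_n = 73.125 kips/bolt. φR_n = 0.75 × (2×42.047 + 2×73.125) = 172.8 kips.
Tension rupture (net): A_n = (7.625 − 2×0.75)×0.75 = 4.5938 in² (U = 1.0, A_e = A_n). φR_n = 0.75 × 65 × 4.5938 = 223.9 kips.
Tension yield (gross): A_g = 7.625×0.75 = 5.7188 in². φR_n = 0.90 × 50 × 5.7188 = 257.3 kips.
Governing: min(125.2, 172.8, 223.9, 257.3) = 125.2 kips → bolt shear.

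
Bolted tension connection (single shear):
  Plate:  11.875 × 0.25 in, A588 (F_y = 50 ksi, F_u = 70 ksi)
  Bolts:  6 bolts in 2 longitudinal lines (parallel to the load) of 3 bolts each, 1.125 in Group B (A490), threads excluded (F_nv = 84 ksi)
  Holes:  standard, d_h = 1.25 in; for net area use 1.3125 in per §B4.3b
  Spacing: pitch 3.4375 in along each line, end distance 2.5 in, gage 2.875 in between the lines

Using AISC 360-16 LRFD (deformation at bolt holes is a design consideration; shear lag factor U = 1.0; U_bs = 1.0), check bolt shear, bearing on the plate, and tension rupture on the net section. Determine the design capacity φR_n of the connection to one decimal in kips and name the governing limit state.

Bolt shear: A_b = π(1.125)²/4 = 0.99402 in². φR_n = 0.75 × 84 × 0.99402 × 6 × 1 = 375.7 kips.
Bearing (0.25 in plate, F_u = 70 ksi): end bolts L_c = 2.5 − 1.25/2 = 1.875, R_n = min(1.2×1.875×0.25×70, 2.4×1.125×0.25×70) = 39.375 kips/bolt; interior L_c = 3.4375 − 1.25 = 2.1875, R_n = 45.938 kips/bolt. φR_n = 0.75 × (2×39.375 + 4×45.938) = 196.9 kips.
Tension rupture (net): A_n = (11.875 − 2×1.3125)×0.25 = 2.3125 in² (U = 1.0, A_e = A_n). φR_n = 0.75 × 70 × 2.3125 = 121.4 kips.
Governing: min(375.7, 196.9, 121.4) = 121.4 kips → net-section rupture.

121.4 kips (net-section rupture governs)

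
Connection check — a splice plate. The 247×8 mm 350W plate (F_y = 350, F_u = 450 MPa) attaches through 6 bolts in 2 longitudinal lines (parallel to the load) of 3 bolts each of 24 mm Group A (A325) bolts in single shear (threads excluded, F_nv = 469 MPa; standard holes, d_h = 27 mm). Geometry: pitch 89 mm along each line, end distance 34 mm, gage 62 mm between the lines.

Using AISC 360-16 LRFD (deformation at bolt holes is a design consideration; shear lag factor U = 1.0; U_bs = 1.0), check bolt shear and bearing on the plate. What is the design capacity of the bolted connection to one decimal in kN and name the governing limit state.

754.9 kN (bearing governs)

Bolt shear: A_b = π(24)²/4 = 452.39 mm². φR_n = 0.75 × 469 × 452.39 × 6 × 1 = 954.8 kN.
Bearing (8 mm plate, F_u = 450 MPa): end bolts L_c = 34 − 27/2 = 20.5, R_n = min(1.2×20.5×8×450, 2.4×24×8×450) = 88.56 kN/bolt; interior L_c = 89 − 27 = 62, R_n = 207.36 kN/bolt. φR_n = 0.75 × (2×88.56 + 4×207.36) = 754.9 kN.
Governing: min(954.8, 754.9) = 754.9 kN → bearing.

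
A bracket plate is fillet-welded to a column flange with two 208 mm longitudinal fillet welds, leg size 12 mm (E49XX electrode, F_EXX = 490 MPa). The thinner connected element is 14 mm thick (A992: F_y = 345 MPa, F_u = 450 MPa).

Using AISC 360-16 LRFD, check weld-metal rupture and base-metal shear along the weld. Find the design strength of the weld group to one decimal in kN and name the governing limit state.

Weld metal: throat = 0.707×12 = 8.484 mm, L = 2×208 = 416 mm. φR_n = 0.75 × 0.6 × 490 × 8.484 × 416 = 778.2 kN.
Base metal shear (14 mm plate): yield φR_n = 1.0×0.6×345×14×416 = 1205.6 kN; rupture φR_n = 0.75×0.6×450×14×416 = 1179.4 kN; take 1179.4 kN (rupture).
Governing: min(778.2, 1179.4) = 778.2 kN → weld metal.

778.2 kN (weld metal governs)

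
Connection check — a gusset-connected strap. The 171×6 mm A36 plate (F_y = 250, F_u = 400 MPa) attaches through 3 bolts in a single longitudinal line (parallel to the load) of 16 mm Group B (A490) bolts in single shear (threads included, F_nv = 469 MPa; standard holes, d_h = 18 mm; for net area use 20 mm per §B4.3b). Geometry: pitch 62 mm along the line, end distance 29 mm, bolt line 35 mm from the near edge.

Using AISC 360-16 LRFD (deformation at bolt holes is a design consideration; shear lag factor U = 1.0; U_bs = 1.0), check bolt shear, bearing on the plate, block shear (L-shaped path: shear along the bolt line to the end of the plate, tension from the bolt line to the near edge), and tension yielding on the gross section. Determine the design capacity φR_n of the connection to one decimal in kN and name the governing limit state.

Bolt shear: A_b = π(16)²/4 = 201.06 mm². φR_n = 0.75 × 469 × 201.06 × 3 × 1 = 212.2 kN.
Bearing (6 mm plate, F_u = 400 MPa): end bolts L_c = 29 − 18/2 = 20, R_n = min(1.2×20×6×400, 2.4×16×6×400) = 57.6 kN/bolt; interior L_c = 62 − 18 = 44, R_n = 92.16 kN/bolt. φR_n = 0.75 × (1×57.6 + 2×92.16) = 181.4 kN.
Block shear: shear path 1×[29+2×62] = 1×153 mm, A_gv = 918, A_nv = 1×(153 − 2.5×20)×6 = 618 mm²; tension to near edge: (35 − 0.5×20)×6 = 150 mm². R_n = min(0.6×400×618, 0.6×250×918) + 1.0×400×150 = min(148.32, 137.7) + 60 = 197.7 kN. φR_n = 0.75 × 197.7 = 148.3 kN.
Tension yield (gross): A_g = 171×6 = 1026 mm². φR_n = 0.90 × 250 × 1026 = 230.9 kN.
Governing: min(212.2, 181.4, 148.3, 230.9) = 148.3 kN → block shear.

148.3 kN (block shear governs)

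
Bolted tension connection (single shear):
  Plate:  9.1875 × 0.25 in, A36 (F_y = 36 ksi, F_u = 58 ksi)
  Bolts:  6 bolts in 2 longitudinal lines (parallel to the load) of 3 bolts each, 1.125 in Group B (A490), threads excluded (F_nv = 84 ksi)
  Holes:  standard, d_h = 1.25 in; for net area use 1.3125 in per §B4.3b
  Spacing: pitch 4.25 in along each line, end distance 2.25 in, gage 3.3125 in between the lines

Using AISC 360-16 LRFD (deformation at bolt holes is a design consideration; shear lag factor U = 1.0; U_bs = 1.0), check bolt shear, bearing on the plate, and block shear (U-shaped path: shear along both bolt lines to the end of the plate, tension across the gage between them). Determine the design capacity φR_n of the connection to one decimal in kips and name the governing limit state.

108.8 kips (block shear governs)

Bolt shear: A_b = π(1.125)²/4 = 0.99402 in². φR_n = 0.75 × 84 × 0.99402 × 6 × 1 = 375.7 kips.
Bearing (0.25 in plate, F_u = 58 ksi): end bolts L_c = 2.25 − 1.25/2 = 1.625, R_n = min(1.2×1.625×0.25×58, 2.4×1.125×0.25×58) = 28.275 kips/bolt; interior L_c = 4.25 − 1.25 = 3, R_n = 39.15 kips/bolt. φR_n = 0.75 × (2×28.275 + 4×39.15) = 159.9 kips.
Block shear: shear path 2×[2.25+2×4.25] = 2×10.75 in, A_gv = 5.375, A_nv = 2×(10.75 − 2.5×1.3125)×0.25 = 3.7344 in²; tension across gage: (3.3125 − 1×1.3125)×0.25 = 0.5 in². R_n = min(0.6×58×3.7344, 0.6×36×5.375) + 1.0×58×0.5 = min(129.96, 116.1) + 29 = 145.1 kips. φR_n = 0.75 × 145.1 = 108.8 kips.
Governing: min(375.7, 159.9, 108.8) = 108.8 kips → block shear.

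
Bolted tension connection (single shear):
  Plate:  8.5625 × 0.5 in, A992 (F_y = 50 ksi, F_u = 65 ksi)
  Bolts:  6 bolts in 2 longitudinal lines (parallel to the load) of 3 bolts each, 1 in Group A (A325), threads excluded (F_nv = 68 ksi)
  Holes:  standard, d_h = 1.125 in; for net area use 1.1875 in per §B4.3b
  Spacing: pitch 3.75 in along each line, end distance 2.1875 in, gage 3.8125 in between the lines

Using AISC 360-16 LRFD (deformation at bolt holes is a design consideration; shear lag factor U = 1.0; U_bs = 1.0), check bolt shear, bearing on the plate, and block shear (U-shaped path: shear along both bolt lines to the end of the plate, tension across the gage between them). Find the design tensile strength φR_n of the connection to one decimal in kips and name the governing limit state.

Bolt shear: A_b = π(1)²/4 = 0.7854 in². φR_n = 0.75 × 68 × 0.7854 × 6 × 1 = 240.3 kips.
Bearing (0.5 in plate, F_u = 65 ksi): end bolts L_c = 2.1875 − 1.125/2 = 1.625, R_n = min(1.2×1.625×0.5×65, 2.4×1×0.5×65) = 63.375 kips/bolt; interior L_c = 3.75 − 1.125 = 2.625, R_n = 78 kips/bolt. φR_n = 0.75 × (2×63.375 + 4×78) = 329.1 kips.
Block shear: shear path 2×[2.1875+2×3.75] = 2×9.6875 in, A_gv = 9.6875, A_nv = 2×(9.6875 − 2.5×1.1875)×0.5 = 6.7188 in²; tension across gage: (3.8125 − 1×1.1875)×0.5 = 1.3125 in². R_n = min(0.6×65×6.7188, 0.6×50×9.6875) + 1.0×65×1.3125 = min(262.03, 290.63) + 85.313 = 347.34 kips. φR_n = 0.75 × 347.34 = 260.5 kips.
Governing: min(240.3, 329.1, 260.5) = 240.3 kips → bolt shear.

240.3 kips (bolt shear governs)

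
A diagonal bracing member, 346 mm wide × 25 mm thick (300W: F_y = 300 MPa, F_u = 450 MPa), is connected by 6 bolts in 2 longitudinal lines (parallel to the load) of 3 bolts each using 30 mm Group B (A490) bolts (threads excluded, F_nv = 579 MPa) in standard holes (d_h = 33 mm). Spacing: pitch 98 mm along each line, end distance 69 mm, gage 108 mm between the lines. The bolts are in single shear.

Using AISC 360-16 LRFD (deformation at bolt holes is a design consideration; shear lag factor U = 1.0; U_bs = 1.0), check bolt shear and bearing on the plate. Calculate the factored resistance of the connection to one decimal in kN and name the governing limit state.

Bolt shear: A_b = π(30)²/4 = 706.86 mm². φR_n = 0.75 × 579 × 706.86 × 6 × 1 = 1841.7 kN.
Bearing (25 mm plate, F_u = 450 MPa): end bolts L_c = 69 − 33/2 = 52.5, R_n = min(1.2×52.5×25×450, 2.4×30×25×450) = 708.75 kN/bolt; interior L_c = 98 − 33 = 65, R_n = 810 kN/bolt. φR_n = 0.75 × (2×708.75 + 4×810) = 3493.1 kN.
Governing: min(1841.7, 3493.1) = 1841.7 kN → bolt shear.

1841.7 kN (bolt shear governs)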